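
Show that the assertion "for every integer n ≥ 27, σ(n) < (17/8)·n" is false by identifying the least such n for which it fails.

We need the least integer n ≥ 27 for which the claim fails.
For n = 27, 28, 29 the conclusion holds.
n = 30: σ(30) = 72; 72 ≥ 255/4.
So n = 30 is the smallest counterexample.

n = 30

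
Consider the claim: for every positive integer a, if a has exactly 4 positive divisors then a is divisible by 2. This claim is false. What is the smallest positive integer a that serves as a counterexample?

a = 15

Check each positive integer a in order until a has exactly 4 positive divisors but a is not divisible by 2.
For a = 6, 8, 10, 14 the conclusion holds.
a = 15: τ(15) = 4; 15 mod 2 = 1.
Thus a = 15 disproves the claim, and no smaller a works.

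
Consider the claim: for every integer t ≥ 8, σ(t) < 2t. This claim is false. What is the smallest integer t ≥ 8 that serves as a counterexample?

For t = 8, 9, 10, 11 the conclusion holds.
t = 12: σ(12) = 28; 28 ≥ 24.

t = 12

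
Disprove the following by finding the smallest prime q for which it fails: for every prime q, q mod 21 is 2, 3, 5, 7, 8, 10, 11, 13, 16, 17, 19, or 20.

Check each prime q in order until the claim fails.
The first 13 eligible values, up to q = 41, all satisfy the conclusion.
q = 43: 43 mod 21 = 1 — not in {2, 3, 5, 7, 8, 10, 11, 13, 16, 17, 19, 20}.

q = 43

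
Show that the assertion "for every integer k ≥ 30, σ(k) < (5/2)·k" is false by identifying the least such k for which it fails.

k = 36

We need the least integer k ≥ 30 for which the claim fails.
For k = 30, 31, 32, 33, 34, 35 the conclusion holds.
k = 36: σ(36) = 91; 91 ≥ 90.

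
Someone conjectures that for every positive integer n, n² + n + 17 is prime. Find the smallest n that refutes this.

Check each positive integer n in order until n² + n + 17 is not prime.
For n = 1, 2, 3, 4, …, 13, 14, 15 the conclusion holds.
n = 16: n² + n + 17 = 289 = 17 × 17, composite.
Thus n = 16 disproves the claim, and no smaller n works.

n = 16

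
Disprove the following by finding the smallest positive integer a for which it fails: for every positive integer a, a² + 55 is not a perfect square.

For a = 1, 2 the conclusion holds.
a = 3: 3² + 55 = 64 = 8², a perfect square.
Hence a = 3 is a counterexample.

a = 3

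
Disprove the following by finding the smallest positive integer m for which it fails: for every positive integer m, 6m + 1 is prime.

m = 4

A counterexample is any positive integer m such that 6m + 1 is not prime; we check each in order.
m = 1: 6m + 1 = 7, prime.
m = 2: 6m + 1 = 13, prime.
m = 3: 6m + 1 = 19, prime.
m = 4: 6m + 1 = 25 = 5 × 5, composite.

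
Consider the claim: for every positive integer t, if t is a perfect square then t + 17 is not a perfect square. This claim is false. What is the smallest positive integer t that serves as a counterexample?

The first 7 eligible values, up to t = 49, all satisfy the conclusion.
t = 64: 64 = 8² and 64 + 17 = 81 = 9².

t = 64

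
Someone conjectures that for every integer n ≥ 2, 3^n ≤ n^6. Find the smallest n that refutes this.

A counterexample is any integer n ≥ 2 such that 3^n > n^6; we check each in order.
For n = 2, 3, 4, 5, …, 12, 13, 14 the conclusion holds.
n = 15: 3^n = 14348907 and n^6 = 11390625, so 14348907 > 11390625.
Thus n = 15 disproves the claim, and no smaller n works.

n = 15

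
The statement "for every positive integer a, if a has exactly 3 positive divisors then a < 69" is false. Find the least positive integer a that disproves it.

a = 121

The first 4 eligible values, up to a = 49, all satisfy the conclusion.
a = 121: τ(121) = 3; 121 ≥ 69.
So a = 121 is the smallest counterexample.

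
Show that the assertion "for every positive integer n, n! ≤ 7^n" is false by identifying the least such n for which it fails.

For n = 1, 2, 3, 4, …, 14, 15, 16 the conclusion holds.
n = 17: n! = 355687428096000 and 7^n = 232630513987207, so 355687428096000 > 232630513987207.
So n = 17 is the smallest counterexample.

n = 17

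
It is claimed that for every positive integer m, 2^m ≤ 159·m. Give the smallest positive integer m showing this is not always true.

m = 11

The first 10 eligible values, up to m = 10, all satisfy the conclusion.
m = 11: 2^m = 2048 and 159·m = 1749, so 2048 > 1749.
Hence m = 11 is a counterexample.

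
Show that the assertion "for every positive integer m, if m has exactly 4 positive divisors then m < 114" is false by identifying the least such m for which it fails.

For m = 6, 8, 10, 14, …, 95, 106, 111 the conclusion holds.
m = 115: τ(115) = 4; 115 ≥ 114.

m = 115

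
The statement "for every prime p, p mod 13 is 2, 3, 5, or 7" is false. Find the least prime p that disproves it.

p = 11

Check each prime p in order until the claim fails.
For p = 2, 3, 5, 7 the conclusion holds.
p = 11: 11 mod 13 = 11 — not in {2, 3, 5, 7}.
So p = 11 is the smallest counterexample.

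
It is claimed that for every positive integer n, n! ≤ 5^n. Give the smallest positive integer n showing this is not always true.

We need the least positive integer n for which n! > 5^n.
For n = 1, 2, 3, 4, …, 9, 10, 11 the conclusion holds.
n = 12: n! = 479001600 and 5^n = 244140625, so 479001600 > 244140625.

n = 12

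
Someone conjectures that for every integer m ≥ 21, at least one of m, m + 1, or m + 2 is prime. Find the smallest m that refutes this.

For m = 21, 22, 23 the conclusion holds.
m = 24: 24 = 2 × 12; 25 = 5 × 5; 26 = 2 × 13 — all composite.
So m = 24 is the smallest counterexample.

m = 24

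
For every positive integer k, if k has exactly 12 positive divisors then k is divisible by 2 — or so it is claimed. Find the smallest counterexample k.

k = 315

The first 24 eligible values, up to k = 308, all satisfy the conclusion.
k = 315: τ(315) = 12; 315 mod 2 = 1.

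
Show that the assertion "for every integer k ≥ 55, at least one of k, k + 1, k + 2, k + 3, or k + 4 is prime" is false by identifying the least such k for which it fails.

A counterexample is any integer k ≥ 55 such that k, k + 1, k + 2, k + 3, k + 4 are all composite; we check each in order.
The first 7 eligible values, up to k = 61, all satisfy the conclusion.
k = 62: 62 = 2 × 31; 63 = 3 × 21; 64 = 2 × 32; 65 = 5 × 13; 66 = 2 × 33 — all composite.
Hence k = 62 is a counterexample.

k = 62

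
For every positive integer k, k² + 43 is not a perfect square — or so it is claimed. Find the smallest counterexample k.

The first 20 eligible values, up to k = 20, all satisfy the conclusion.
k = 21: 21² + 43 = 484 = 22², a perfect square.
Hence k = 21 is a counterexample.

k = 21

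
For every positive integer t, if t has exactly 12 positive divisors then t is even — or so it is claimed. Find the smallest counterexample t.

Check each positive integer t in order until t has exactly 12 positive divisors but t is odd.
For t = 60, 72, 84, 90, …, 294, 306, 308 the conclusion holds.
t = 315: divisors of 315: 12 divisors; 315 is odd.

t = 315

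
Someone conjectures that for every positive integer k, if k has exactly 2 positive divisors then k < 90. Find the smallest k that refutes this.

For k = 2, 3, 5, 7, …, 79, 83, 89 the conclusion holds.
k = 97: τ(97) = 2; 97 ≥ 90.

k = 97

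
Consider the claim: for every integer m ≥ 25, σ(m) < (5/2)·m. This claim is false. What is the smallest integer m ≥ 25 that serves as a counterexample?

m = 36

The first 11 eligible values, up to m = 35, all satisfy the conclusion.
m = 36: σ(36) = 91; 91 ≥ 90.
So m = 36 is the smallest counterexample.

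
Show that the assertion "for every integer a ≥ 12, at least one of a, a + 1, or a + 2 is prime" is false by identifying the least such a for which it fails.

A counterexample is any integer a ≥ 12 such that a, a + 1, a + 2 are all composite; we check each in order.
For a = 12, 13 the conclusion holds.
a = 14: 14 = 2 × 7; 15 = 3 × 5; 16 = 2 × 8 — all composite.
Hence a = 14 is a counterexample.

a = 14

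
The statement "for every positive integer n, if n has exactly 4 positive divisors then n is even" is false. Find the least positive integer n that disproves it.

For n = 6, 8, 10, 14 the conclusion holds.
n = 15: divisors of 15: 1, 3, 5, 15; 15 is odd.
So n = 15 is the smallest counterexample.

n = 15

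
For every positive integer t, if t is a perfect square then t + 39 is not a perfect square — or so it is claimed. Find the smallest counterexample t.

A counterexample is any positive integer t such that t is a perfect square but t + 39 is a perfect square; we check each in order.
For t = 1, 4, 9, 16 the conclusion holds.
t = 25: 25 = 5² and 25 + 39 = 64 = 8².

t = 25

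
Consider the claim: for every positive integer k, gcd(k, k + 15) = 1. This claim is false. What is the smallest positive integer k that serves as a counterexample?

k = 3

Check each positive integer k in order until gcd(k, k + 15) > 1.
For k = 1, 2 the conclusion holds.
k = 3: gcd(3, 18) = 3.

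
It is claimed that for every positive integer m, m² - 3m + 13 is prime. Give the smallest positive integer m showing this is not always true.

A counterexample is any positive integer m such that m² - 3m + 13 is not prime; we check each in order.
For m = 1, 2, 3, 4, …, 9, 10, 11 the conclusion holds.
m = 12: m² - 3m + 13 = 121 = 11 × 11, composite.

m = 12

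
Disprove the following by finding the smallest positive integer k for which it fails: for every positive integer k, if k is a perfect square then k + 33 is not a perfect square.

k = 16

For k = 1, 4, 9 the conclusion holds.
k = 16: 16 = 4² and 16 + 33 = 49 = 7².
Hence k = 16 is a counterexample.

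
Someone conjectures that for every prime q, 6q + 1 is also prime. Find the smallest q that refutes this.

q = 19

A counterexample is any prime q such that 6q + 1 is not prime; we check each in order.
q = 2: 6q + 1 = 13, prime.
q = 3: 6q + 1 = 19, prime.
q = 5: 6q + 1 = 31, prime.
q = 7: 6q + 1 = 43, prime.
q = 11: 6q + 1 = 67, prime.
q = 13: 6q + 1 = 79, prime.
q = 17: 6q + 1 = 103, prime.
q = 19: 6q + 1 = 115 = 5 × 23, not prime.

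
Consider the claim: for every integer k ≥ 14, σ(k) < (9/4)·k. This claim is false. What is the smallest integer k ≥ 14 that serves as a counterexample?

k = 24

We need the least integer k ≥ 14 for which the claim fails.
The first 10 eligible values, up to k = 23, all satisfy the conclusion.
k = 24: σ(24) = 60; 60 ≥ 54.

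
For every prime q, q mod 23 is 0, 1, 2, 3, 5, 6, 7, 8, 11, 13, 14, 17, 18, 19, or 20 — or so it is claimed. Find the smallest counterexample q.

q = 61

We need the least prime q for which the claim fails.
For q = 2, 3, 5, 7, …, 47, 53, 59 the conclusion holds.
q = 61: 61 mod 23 = 15 — not in {0, 1, 2, 3, 5, 6, 7, 8, 11, 13, 14, 17, 18, 19, 20}.
So q = 61 is the smallest counterexample.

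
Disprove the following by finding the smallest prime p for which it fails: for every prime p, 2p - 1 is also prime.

We need the least prime p for which 2p - 1 is not prime.
p = 2: 2p - 1 = 3, prime.
p = 3: 2p - 1 = 5, prime.
p = 5: 2p - 1 = 9 = 3 × 3, not prime.
Thus p = 5 disproves the claim, and no smaller p works.

p = 5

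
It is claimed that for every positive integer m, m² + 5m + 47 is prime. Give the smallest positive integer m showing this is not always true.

m = 38

Check each positive integer m in order until m² + 5m + 47 is not prime.
For m = 1, 2, 3, 4, …, 35, 36, 37 the conclusion holds.
m = 38: m² + 5m + 47 = 1681 = 41 × 41, composite.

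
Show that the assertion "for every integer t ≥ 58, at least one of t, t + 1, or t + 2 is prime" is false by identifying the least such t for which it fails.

t = 62

We need the least integer t ≥ 58 for which t, t + 1, t + 2 are all composite.
The first 4 eligible values, up to t = 61, all satisfy the conclusion.
t = 62: 62 = 2 × 31; 63 = 3 × 21; 64 = 2 × 32 — all composite.
Hence t = 62 is a counterexample.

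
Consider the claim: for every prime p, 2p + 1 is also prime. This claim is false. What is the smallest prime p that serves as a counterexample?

p = 7

A counterexample is any prime p such that 2p + 1 is not prime; we check each in order.
p = 2: 2p + 1 = 5, prime.
p = 3: 2p + 1 = 7, prime.
p = 5: 2p + 1 = 11, prime.
p = 7: 2p + 1 = 15 = 3 × 5, not prime.
So p = 7 is the smallest counterexample.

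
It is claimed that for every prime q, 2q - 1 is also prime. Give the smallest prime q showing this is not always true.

q = 5

A counterexample is any prime q such that 2q - 1 is not prime; we check each in order.
q = 2: 2q - 1 = 3, prime.
q = 3: 2q - 1 = 5, prime.
q = 5: 2q - 1 = 9 = 3 × 3, not prime.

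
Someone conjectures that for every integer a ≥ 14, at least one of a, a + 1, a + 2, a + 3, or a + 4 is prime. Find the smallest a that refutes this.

a = 24

A counterexample is any integer a ≥ 14 such that a, a + 1, a + 2, a + 3, a + 4 are all composite; we check each in order.
The first 10 eligible values, up to a = 23, all satisfy the conclusion.
a = 24: 24 = 2 × 12; 25 = 5 × 5; 26 = 2 × 13; 27 = 3 × 9; 28 = 2 × 14 — all composite.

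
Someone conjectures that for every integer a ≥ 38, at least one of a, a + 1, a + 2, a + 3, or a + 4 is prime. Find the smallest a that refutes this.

a = 48

For a = 38, 39, 40, 41, 42, 43, 44, 45, 46, 47 the conclusion holds.
a = 48: 48 = 2 × 24; 49 = 7 × 7; 50 = 2 × 25; 51 = 3 × 17; 52 = 2 × 26 — all composite.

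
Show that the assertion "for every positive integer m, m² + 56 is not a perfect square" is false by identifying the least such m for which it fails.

A counterexample is any positive integer m such that m² + 56 is a perfect square; we check each in order.
m = 1: 1² + 56 = 57, not a perfect square.
m = 2: 2² + 56 = 60, not a perfect square.
m = 3: 3² + 56 = 65, not a perfect square.
m = 4: 4² + 56 = 72, not a perfect square.
m = 5: 5² + 56 = 81 = 9², a perfect square.
Hence m = 5 is a counterexample.

m = 5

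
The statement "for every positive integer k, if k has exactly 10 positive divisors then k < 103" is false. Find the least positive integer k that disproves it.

Check each positive integer k in order until k has exactly 10 positive divisors but the claim fails.
For k = 48, 80 the conclusion holds.
k = 112: τ(112) = 10; 112 ≥ 103.

k = 112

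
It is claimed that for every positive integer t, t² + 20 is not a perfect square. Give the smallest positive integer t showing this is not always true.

We need the least positive integer t for which t² + 20 is a perfect square.
For t = 1, 2, 3 the conclusion holds.
t = 4: 4² + 20 = 36 = 6², a perfect square.

t = 4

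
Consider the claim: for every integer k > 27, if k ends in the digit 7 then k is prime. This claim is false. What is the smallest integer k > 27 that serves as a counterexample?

A counterexample is any integer k > 27 such that k ends in the digit 7 but k is not prime; we check each in order.
For k = 37, 47 the conclusion holds.
k = 57: 57 ends in 7; 57 = 3 × 19, composite.

k = 57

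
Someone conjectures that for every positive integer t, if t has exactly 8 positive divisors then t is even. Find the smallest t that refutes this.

t = 105

We need the least positive integer t for which t has exactly 8 positive divisors but t is odd.
For t = 24, 30, 40, 42, …, 88, 102, 104 the conclusion holds.
t = 105: divisors of 105: 1, 3, 5, 7, 15, 21, 35, 105; 105 is odd.
So t = 105 is the smallest counterexample.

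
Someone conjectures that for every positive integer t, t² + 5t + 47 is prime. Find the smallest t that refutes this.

t = 38

Check each positive integer t in order until t² + 5t + 47 is not prime.
For t = 1, 2, 3, 4, …, 35, 36, 37 the conclusion holds.
t = 38: t² + 5t + 47 = 1681 = 41 × 41, composite.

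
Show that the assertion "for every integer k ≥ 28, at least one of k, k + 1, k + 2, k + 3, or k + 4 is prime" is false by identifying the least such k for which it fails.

k = 32

For k = 28, 29, 30, 31 the conclusion holds.
k = 32: 32 = 2 × 16; 33 = 3 × 11; 34 = 2 × 17; 35 = 5 × 7; 36 = 2 × 18 — all composite.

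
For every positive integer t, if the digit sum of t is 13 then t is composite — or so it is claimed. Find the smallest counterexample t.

t = 67

We need the least positive integer t for which the digit sum of t is 13 but t is prime.
For t = 49, 58 the conclusion holds.
t = 67: digit sum 13; 67 is prime, not composite.
So t = 67 is the smallest counterexample.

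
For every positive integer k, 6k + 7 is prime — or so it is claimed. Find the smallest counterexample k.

k = 1: 6k + 7 = 13, prime.
k = 2: 6k + 7 = 19, prime.
k = 3: 6k + 7 = 25 = 5 × 5, composite.

k = 3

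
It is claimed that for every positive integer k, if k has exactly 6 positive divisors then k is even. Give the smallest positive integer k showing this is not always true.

k = 45

We need the least positive integer k for which k has exactly 6 positive divisors but k is odd.
For k = 12, 18, 20, 28, 32, 44 the conclusion holds.
k = 45: divisors of 45: 1, 3, 5, 9, 15, 45; 45 is odd.
Thus k = 45 disproves the claim, and no smaller k works.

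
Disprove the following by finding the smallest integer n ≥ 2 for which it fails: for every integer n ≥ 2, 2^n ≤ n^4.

The first 15 eligible values, up to n = 16, all satisfy the conclusion.
n = 17: 2^n = 131072 and n^4 = 83521, so 131072 > 83521.

n = 17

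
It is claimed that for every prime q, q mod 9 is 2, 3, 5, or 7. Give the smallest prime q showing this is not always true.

We need the least prime q for which the claim fails.
For q = 2, 3, 5, 7, 11 the conclusion holds.
q = 13: 13 mod 9 = 4 — not in {2, 3, 5, 7}.
Hence q = 13 is a counterexample.

q = 13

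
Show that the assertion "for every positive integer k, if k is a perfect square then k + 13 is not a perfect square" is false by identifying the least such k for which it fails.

k = 36

Check each positive integer k in order until k is a perfect square but k + 13 is a perfect square.
For k = 1, 4, 9, 16, 25 the conclusion holds.
k = 36: 36 = 6² and 36 + 13 = 49 = 7².
Thus k = 36 disproves the claim, and no smaller k works.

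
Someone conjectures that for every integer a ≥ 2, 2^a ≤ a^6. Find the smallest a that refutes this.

For a = 2, 3, 4, 5, …, 27, 28, 29 the conclusion holds.
a = 30: 2^a = 1073741824 and a^6 = 729000000, so 1073741824 > 729000000.
Hence a = 30 is a counterexample.

a = 30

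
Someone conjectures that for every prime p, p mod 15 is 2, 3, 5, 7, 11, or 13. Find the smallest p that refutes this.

p = 19

Check each prime p in order until the claim fails.
For p = 2, 3, 5, 7, 11, 13, 17 the conclusion holds.
p = 19: 19 mod 15 = 4 — not in {2, 3, 5, 7, 11, 13}.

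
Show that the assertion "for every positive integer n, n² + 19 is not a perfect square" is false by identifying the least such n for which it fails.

We need the least positive integer n for which n² + 19 is a perfect square.
n = 1: 1² + 19 = 20, not a perfect square.
n = 2: 2² + 19 = 23, not a perfect square.
n = 3: 3² + 19 = 28, not a perfect square.
n = 4: 4² + 19 = 35, not a perfect square.
n = 5: 5² + 19 = 44, not a perfect square.
n = 6: 6² + 19 = 55, not a perfect square.
n = 7: 7² + 19 = 68, not a perfect square.
n = 8: 8² + 19 = 83, not a perfect square.
n = 9: 9² + 19 = 100 = 10², a perfect square.
So n = 9 is the smallest counterexample.

n = 9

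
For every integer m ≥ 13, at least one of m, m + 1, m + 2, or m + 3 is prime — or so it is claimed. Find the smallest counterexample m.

m = 24

Check each integer m ≥ 13 in order until m, m + 1, m + 2, m + 3 are all composite.
For m = 13, 14, 15, 16, …, 21, 22, 23 the conclusion holds.
m = 24: 24 = 2 × 12; 25 = 5 × 5; 26 = 2 × 13; 27 = 3 × 9 — all composite.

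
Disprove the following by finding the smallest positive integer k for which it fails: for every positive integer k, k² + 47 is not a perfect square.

A counterexample is any positive integer k such that k² + 47 is a perfect square; we check each in order.
The first 22 eligible values, up to k = 22, all satisfy the conclusion.
k = 23: 23² + 47 = 576 = 24², a perfect square.

k = 23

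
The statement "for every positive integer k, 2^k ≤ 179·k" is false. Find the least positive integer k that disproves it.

k = 11

The first 10 eligible values, up to k = 10, all satisfy the conclusion.
k = 11: 2^k = 2048 and 179·k = 1969, so 2048 > 1969.
Hence k = 11 is a counterexample.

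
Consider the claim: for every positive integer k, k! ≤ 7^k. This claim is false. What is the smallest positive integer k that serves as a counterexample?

k = 17

For k = 1, 2, 3, 4, …, 14, 15, 16 the conclusion holds.
k = 17: k! = 355687428096000 and 7^k = 232630513987207, so 355687428096000 > 232630513987207.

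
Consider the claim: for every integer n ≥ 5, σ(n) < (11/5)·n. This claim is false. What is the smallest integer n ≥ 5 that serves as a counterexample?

For n = 5, 6, 7, 8, 9, 10, 11 the conclusion holds.
n = 12: σ(12) = 28; 28 ≥ 132/5.
Thus n = 12 disproves the claim, and no smaller n works.

n = 12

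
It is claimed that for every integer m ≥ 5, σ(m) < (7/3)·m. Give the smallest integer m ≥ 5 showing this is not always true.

m = 12

Check each integer m ≥ 5 in order until the claim fails.
For m = 5, 6, 7, 8, 9, 10, 11 the conclusion holds.
m = 12: σ(12) = 28; 28 ≥ 28.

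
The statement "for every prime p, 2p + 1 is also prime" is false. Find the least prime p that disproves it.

p = 7

We need the least prime p for which 2p + 1 is not prime.
p = 2: 2p + 1 = 5, prime.
p = 3: 2p + 1 = 7, prime.
p = 5: 2p + 1 = 11, prime.
p = 7: 2p + 1 = 15 = 3 × 5, not prime.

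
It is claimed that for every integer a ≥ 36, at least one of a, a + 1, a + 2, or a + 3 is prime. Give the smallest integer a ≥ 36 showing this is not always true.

Check each integer a ≥ 36 in order until a, a + 1, a + 2, a + 3 are all composite.
The first 12 eligible values, up to a = 47, all satisfy the conclusion.
a = 48: 48 = 2 × 24; 49 = 7 × 7; 50 = 2 × 25; 51 = 3 × 17 — all composite.

a = 48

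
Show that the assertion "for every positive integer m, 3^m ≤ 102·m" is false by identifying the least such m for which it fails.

m = 6

A counterexample is any positive integer m such that 3^m > 102·m; we check each in order.
m = 1: 3^m = 3 and 102·m = 102, so 3 ≤ 102.
m = 2: 3^m = 9 and 102·m = 204, so 9 ≤ 204.
m = 3: 3^m = 27 and 102·m = 306, so 27 ≤ 306.
m = 4: 3^m = 81 and 102·m = 408, so 81 ≤ 408.
m = 5: 3^m = 243 and 102·m = 510, so 243 ≤ 510.
m = 6: 3^m = 729 and 102·m = 612, so 729 > 612.
Thus m = 6 disproves the claim, and no smaller m works.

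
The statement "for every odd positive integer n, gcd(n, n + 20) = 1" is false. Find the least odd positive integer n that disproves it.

A counterexample is any odd positive integer n such that gcd(n, n + 20) > 1; we check each in order.
n = 1: gcd(1, 21) = 1.
n = 3: gcd(3, 23) = 1.
n = 5: gcd(5, 25) = 5.
Hence n = 5 is a counterexample.

n = 5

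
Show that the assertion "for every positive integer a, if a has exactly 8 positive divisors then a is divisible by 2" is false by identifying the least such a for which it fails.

For a = 24, 30, 40, 42, …, 88, 102, 104 the conclusion holds.
a = 105: τ(105) = 8; 105 mod 2 = 1.
Thus a = 105 disproves the claim, and no smaller a works.

a = 105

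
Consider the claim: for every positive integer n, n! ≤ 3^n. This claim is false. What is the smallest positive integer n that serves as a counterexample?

n = 7

n = 1: n! = 1 and 3^n = 3, so 1 ≤ 3.
n = 2: n! = 2 and 3^n = 9, so 2 ≤ 9.
n = 3: n! = 6 and 3^n = 27, so 6 ≤ 27.
n = 4: n! = 24 and 3^n = 81, so 24 ≤ 81.
n = 5: n! = 120 and 3^n = 243, so 120 ≤ 243.
n = 6: n! = 720 and 3^n = 729, so 720 ≤ 729.
n = 7: n! = 5040 and 3^n = 2187, so 5040 > 2187.
Thus n = 7 disproves the claim, and no smaller n works.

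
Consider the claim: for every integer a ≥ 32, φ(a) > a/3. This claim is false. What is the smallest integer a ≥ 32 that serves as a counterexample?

a = 32: φ(32) = 16 and 32/3 = 32/3, so φ(32) > 32/3.
a = 33: φ(33) = 20 and 33/3 = 11, so φ(33) > 33/3.
a = 34: φ(34) = 16 and 34/3 = 34/3, so φ(34) > 34/3.
a = 35: φ(35) = 24 and 35/3 = 35/3, so φ(35) > 35/3.
a = 36: φ(36) = 12 and 36/3 = 12, so φ(36) ≤ 36/3.

a = 36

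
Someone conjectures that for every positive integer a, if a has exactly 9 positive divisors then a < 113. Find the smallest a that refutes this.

A counterexample is any positive integer a such that a has exactly 9 positive divisors but the claim fails; we check each in order.
For a = 36, 100 the conclusion holds.
a = 196: τ(196) = 9; 196 ≥ 113.
So a = 196 is the smallest counterexample.

a = 196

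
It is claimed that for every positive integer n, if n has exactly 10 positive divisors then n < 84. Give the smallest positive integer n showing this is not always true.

For n = 48, 80 the conclusion holds.
n = 112: τ(112) = 10; 112 ≥ 84.

n = 112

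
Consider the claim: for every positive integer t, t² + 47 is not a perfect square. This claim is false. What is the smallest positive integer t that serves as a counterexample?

For t = 1, 2, 3, 4, …, 20, 21, 22 the conclusion holds.
t = 23: 23² + 47 = 576 = 24², a perfect square.
So t = 23 is the smallest counterexample.

t = 23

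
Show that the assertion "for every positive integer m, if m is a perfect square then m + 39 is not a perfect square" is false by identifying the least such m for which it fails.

m = 25

Check each positive integer m in order until m is a perfect square but m + 39 is a perfect square.
For m = 1, 4, 9, 16 the conclusion holds.
m = 25: 25 = 5² and 25 + 39 = 64 = 8².
So m = 25 is the smallest counterexample.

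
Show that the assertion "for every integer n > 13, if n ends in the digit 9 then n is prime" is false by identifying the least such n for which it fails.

n = 39

We need the least integer n > 13 for which n ends in the digit 9 but n is not prime.
For n = 19, 29 the conclusion holds.
n = 39: 39 ends in 9; 39 = 3 × 13, composite.
Hence n = 39 is a counterexample.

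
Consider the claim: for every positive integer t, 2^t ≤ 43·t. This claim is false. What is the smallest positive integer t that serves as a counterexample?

t = 9

For t = 1, 2, 3, 4, 5, 6, 7, 8 the conclusion holds.
t = 9: 2^t = 512 and 43·t = 387, so 512 > 387.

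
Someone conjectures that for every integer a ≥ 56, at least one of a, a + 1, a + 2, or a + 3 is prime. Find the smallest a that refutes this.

Check each integer a ≥ 56 in order until a, a + 1, a + 2, a + 3 are all composite.
a = 56: 59 is prime.
a = 57: 59 is prime.
a = 58: 59 is prime.
a = 59: 59 is prime.
a = 60: 61 is prime.
a = 61: 61 is prime.
a = 62: 62 = 2 × 31; 63 = 3 × 21; 64 = 2 × 32; 65 = 5 × 13 — all composite.
Hence a = 62 is a counterexample.

a = 62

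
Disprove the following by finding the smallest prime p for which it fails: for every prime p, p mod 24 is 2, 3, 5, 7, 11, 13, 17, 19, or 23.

p = 73

The first 20 eligible values, up to p = 71, all satisfy the conclusion.
p = 73: 73 mod 24 = 1 — not in {2, 3, 5, 7, 11, 13, 17, 19, 23}.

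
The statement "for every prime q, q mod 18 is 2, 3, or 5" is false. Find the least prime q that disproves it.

q = 7

Check each prime q in order until the claim fails.
For q = 2, 3, 5 the conclusion holds.
q = 7: 7 mod 18 = 7 — not in {2, 3, 5}.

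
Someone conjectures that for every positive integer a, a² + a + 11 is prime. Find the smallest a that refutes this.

Check each positive integer a in order until a² + a + 11 is not prime.
The first 9 eligible values, up to a = 9, all satisfy the conclusion.
a = 10: a² + a + 11 = 121 = 11 × 11, composite.

a = 10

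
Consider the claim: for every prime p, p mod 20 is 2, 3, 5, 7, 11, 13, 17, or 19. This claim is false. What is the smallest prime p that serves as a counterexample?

We need the least prime p for which the claim fails.
The first 9 eligible values, up to p = 23, all satisfy the conclusion.
p = 29: 29 mod 20 = 9 — not in {2, 3, 5, 7, 11, 13, 17, 19}.
Thus p = 29 disproves the claim, and no smaller p works.

p = 29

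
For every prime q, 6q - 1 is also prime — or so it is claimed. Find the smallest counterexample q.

q = 11

For q = 2, 3, 5, 7 the conclusion holds.
q = 11: 6q - 1 = 65 = 5 × 13, not prime.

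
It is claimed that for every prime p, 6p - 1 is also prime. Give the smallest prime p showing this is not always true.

We need the least prime p for which 6p - 1 is not prime.
The first 4 eligible values, up to p = 7, all satisfy the conclusion.
p = 11: 6p - 1 = 65 = 5 × 13, not prime.

p = 11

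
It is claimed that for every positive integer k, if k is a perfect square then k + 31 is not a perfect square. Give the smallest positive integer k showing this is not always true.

k = 225

We need the least positive integer k for which k is a perfect square but k + 31 is a perfect square.
For k = 1, 4, 9, 16, …, 144, 169, 196 the conclusion holds.
k = 225: 225 = 15² and 225 + 31 = 256 = 16².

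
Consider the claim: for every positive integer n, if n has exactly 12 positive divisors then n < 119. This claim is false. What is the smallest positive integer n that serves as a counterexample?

A counterexample is any positive integer n such that n has exactly 12 positive divisors but the claim fails; we check each in order.
For n = 60, 72, 84, 90, 96, 108 the conclusion holds.
n = 126: τ(126) = 12; 126 ≥ 119.

n = 126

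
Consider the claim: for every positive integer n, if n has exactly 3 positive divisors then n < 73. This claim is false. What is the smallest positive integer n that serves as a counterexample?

A counterexample is any positive integer n such that n has exactly 3 positive divisors but the claim fails; we check each in order.
For n = 4, 9, 25, 49 the conclusion holds.
n = 121: τ(121) = 3; 121 ≥ 73.

n = 121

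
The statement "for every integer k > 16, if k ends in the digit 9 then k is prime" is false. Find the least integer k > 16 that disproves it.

k = 39

Check each integer k > 16 in order until k ends in the digit 9 but k is not prime.
For k = 19, 29 the conclusion holds.
k = 39: 39 ends in 9; 39 = 3 × 13, composite.
Hence k = 39 is a counterexample.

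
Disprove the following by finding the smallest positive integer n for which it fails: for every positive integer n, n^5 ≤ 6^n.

n = 3

We need the least positive integer n for which n^5 > 6^n.
n = 1: n^5 = 1 and 6^n = 6, so 1 ≤ 6.
n = 2: n^5 = 32 and 6^n = 36, so 32 ≤ 36.
n = 3: n^5 = 243 and 6^n = 216, so 243 > 216.
Hence n = 3 is a counterexample.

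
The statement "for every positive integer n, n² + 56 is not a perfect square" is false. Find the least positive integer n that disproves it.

n = 5

A counterexample is any positive integer n such that n² + 56 is a perfect square; we check each in order.
For n = 1, 2, 3, 4 the conclusion holds.
n = 5: 5² + 56 = 81 = 9², a perfect square.
So n = 5 is the smallest counterexample.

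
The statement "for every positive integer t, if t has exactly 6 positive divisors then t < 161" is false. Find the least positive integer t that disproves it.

Check each positive integer t in order until t has exactly 6 positive divisors but the claim fails.
For t = 12, 18, 20, 28, …, 147, 148, 153 the conclusion holds.
t = 164: τ(164) = 6; 164 ≥ 161.
Thus t = 164 disproves the claim, and no smaller t works.

t = 164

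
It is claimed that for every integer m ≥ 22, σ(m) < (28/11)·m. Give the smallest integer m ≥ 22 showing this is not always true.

For m = 22, 23, 24, 25, …, 45, 46, 47 the conclusion holds.
m = 48: σ(48) = 124; 124 ≥ 1344/11.

m = 48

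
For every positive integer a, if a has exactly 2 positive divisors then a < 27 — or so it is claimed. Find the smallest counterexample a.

For a = 2, 3, 5, 7, 11, 13, 17, 19, 23 the conclusion holds.
a = 29: τ(29) = 2; 29 ≥ 27.

a = 29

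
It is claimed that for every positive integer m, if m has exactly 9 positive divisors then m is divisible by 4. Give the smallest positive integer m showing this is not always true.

A counterexample is any positive integer m such that m has exactly 9 positive divisors but m is not divisible by 4; we check each in order.
m = 36: τ(36) = 9; 36 mod 4 = 0.
m = 100: τ(100) = 9; 100 mod 4 = 0.
m = 196: τ(196) = 9; 196 mod 4 = 0.
m = 225: τ(225) = 9; 225 mod 4 = 1.

m = 225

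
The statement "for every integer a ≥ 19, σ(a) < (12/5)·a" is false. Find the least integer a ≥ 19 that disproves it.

A counterexample is any integer a ≥ 19 such that the claim fails; we check each in order.
The first 5 eligible values, up to a = 23, all satisfy the conclusion.
a = 24: σ(24) = 60; 60 ≥ 288/5.
Thus a = 24 disproves the claim, and no smaller a works.

a = 24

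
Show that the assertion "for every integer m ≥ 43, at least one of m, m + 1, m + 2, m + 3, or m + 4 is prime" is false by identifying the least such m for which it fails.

m = 48

m = 43: 43 is prime.
m = 44: 47 is prime.
m = 45: 47 is prime.
m = 46: 47 is prime.
m = 47: 47 is prime.
m = 48: 48 = 2 × 24; 49 = 7 × 7; 50 = 2 × 25; 51 = 3 × 17; 52 = 2 × 26 — all composite.
Thus m = 48 disproves the claim, and no smaller m works.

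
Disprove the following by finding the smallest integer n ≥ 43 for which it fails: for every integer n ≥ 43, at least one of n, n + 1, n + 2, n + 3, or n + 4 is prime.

n = 48

For n = 43, 44, 45, 46, 47 the conclusion holds.
n = 48: 48 = 2 × 24; 49 = 7 × 7; 50 = 2 × 25; 51 = 3 × 17; 52 = 2 × 26 — all composite.
So n = 48 is the smallest counterexample.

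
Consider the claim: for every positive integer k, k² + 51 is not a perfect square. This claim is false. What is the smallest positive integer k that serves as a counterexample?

k = 7

The first 6 eligible values, up to k = 6, all satisfy the conclusion.
k = 7: 7² + 51 = 100 = 10², a perfect square.
So k = 7 is the smallest counterexample.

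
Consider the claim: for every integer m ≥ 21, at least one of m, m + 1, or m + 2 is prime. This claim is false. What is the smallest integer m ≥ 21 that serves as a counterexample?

We need the least integer m ≥ 21 for which m, m + 1, m + 2 are all composite.
For m = 21, 22, 23 the conclusion holds.
m = 24: 24 = 2 × 12; 25 = 5 × 5; 26 = 2 × 13 — all composite.
So m = 24 is the smallest counterexample.

m = 24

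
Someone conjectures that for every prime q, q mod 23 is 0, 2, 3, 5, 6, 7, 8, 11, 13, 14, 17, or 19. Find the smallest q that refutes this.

q = 41

Check each prime q in order until the claim fails.
For q = 2, 3, 5, 7, …, 29, 31, 37 the conclusion holds.
q = 41: 41 mod 23 = 18 — not in {0, 2, 3, 5, 6, 7, 8, 11, 13, 14, 17, 19}.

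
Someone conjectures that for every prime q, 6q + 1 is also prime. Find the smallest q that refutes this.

q = 19

A counterexample is any prime q such that 6q + 1 is not prime; we check each in order.
The first 7 eligible values, up to q = 17, all satisfy the conclusion.
q = 19: 6q + 1 = 115 = 5 × 23, not prime.
Thus q = 19 disproves the claim, and no smaller q works.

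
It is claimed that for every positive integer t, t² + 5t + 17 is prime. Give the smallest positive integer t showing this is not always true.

A counterexample is any positive integer t such that t² + 5t + 17 is not prime; we check each in order.
t = 1: t² + 5t + 17 = 23, prime.
t = 2: t² + 5t + 17 = 31, prime.
t = 3: t² + 5t + 17 = 41, prime.
t = 4: t² + 5t + 17 = 53, prime.
t = 5: t² + 5t + 17 = 67, prime.
t = 6: t² + 5t + 17 = 83, prime.
t = 7: t² + 5t + 17 = 101, prime.
t = 8: t² + 5t + 17 = 121 = 11 × 11, composite.
Hence t = 8 is a counterexample.

t = 8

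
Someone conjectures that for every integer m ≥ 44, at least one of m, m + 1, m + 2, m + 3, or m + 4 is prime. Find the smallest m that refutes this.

A counterexample is any integer m ≥ 44 such that m, m + 1, m + 2, m + 3, m + 4 are all composite; we check each in order.
m = 44: 47 is prime.
m = 45: 47 is prime.
m = 46: 47 is prime.
m = 47: 47 is prime.
m = 48: 48 = 2 × 24; 49 = 7 × 7; 50 = 2 × 25; 51 = 3 × 17; 52 = 2 × 26 — all composite.
So m = 48 is the smallest counterexample.

m = 48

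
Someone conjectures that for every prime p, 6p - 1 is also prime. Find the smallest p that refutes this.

p = 11

p = 2: 6p - 1 = 11, prime.
p = 3: 6p - 1 = 17, prime.
p = 5: 6p - 1 = 29, prime.
p = 7: 6p - 1 = 41, prime.
p = 11: 6p - 1 = 65 = 5 × 13, not prime.
So p = 11 is the smallest counterexample.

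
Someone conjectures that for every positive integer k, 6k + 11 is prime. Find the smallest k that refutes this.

k = 4

k = 1: 6k + 11 = 17, prime.
k = 2: 6k + 11 = 23, prime.
k = 3: 6k + 11 = 29, prime.
k = 4: 6k + 11 = 35 = 5 × 7, composite.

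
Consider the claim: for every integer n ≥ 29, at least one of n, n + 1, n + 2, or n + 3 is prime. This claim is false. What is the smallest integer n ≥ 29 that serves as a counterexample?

We need the least integer n ≥ 29 for which n, n + 1, n + 2, n + 3 are all composite.
For n = 29, 30, 31 the conclusion holds.
n = 32: 32 = 2 × 16; 33 = 3 × 11; 34 = 2 × 17; 35 = 5 × 7 — all composite.
So n = 32 is the smallest counterexample.

n = 32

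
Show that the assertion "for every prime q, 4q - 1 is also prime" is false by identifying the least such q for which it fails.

Check each prime q in order until 4q - 1 is not prime.
q = 2: 4q - 1 = 7, prime.
q = 3: 4q - 1 = 11, prime.
q = 5: 4q - 1 = 19, prime.
q = 7: 4q - 1 = 27 = 3 × 9, not prime.
Thus q = 7 disproves the claim, and no smaller q works.

q = 7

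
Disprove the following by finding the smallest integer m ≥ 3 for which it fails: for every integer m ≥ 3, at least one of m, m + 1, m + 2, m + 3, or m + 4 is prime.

For m = 3, 4, 5, 6, …, 21, 22, 23 the conclusion holds.
m = 24: 24 = 2 × 12; 25 = 5 × 5; 26 = 2 × 13; 27 = 3 × 9; 28 = 2 × 14 — all composite.

m = 24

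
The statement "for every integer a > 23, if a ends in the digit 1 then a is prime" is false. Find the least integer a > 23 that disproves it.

a = 51

We need the least integer a > 23 for which a ends in the digit 1 but a is not prime.
For a = 31, 41 the conclusion holds.
a = 51: 51 ends in 1; 51 = 3 × 17, composite.
Hence a = 51 is a counterexample.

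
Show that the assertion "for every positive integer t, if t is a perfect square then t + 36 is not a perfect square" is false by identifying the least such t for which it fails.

Check each positive integer t in order until t is a perfect square but t + 36 is a perfect square.
For t = 1, 4, 9, 16, 25, 36, 49 the conclusion holds.
t = 64: 64 = 8² and 64 + 36 = 100 = 10².
Thus t = 64 disproves the claim, and no smaller t works.

t = 64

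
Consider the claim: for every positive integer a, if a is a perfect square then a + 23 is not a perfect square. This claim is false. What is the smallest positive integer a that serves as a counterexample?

A counterexample is any positive integer a such that a is a perfect square but a + 23 is a perfect square; we check each in order.
For a = 1, 4, 9, 16, 25, 36, 49, 64, 81, 100 the conclusion holds.
a = 121: 121 = 11² and 121 + 23 = 144 = 12².
Thus a = 121 disproves the claim, and no smaller a works.

a = 121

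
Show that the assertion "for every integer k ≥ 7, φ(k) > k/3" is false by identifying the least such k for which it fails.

k = 12

Check each integer k ≥ 7 in order until the claim fails.
The first 5 eligible values, up to k = 11, all satisfy the conclusion.
k = 12: φ(12) = 4 and 12/3 = 4, so φ(12) ≤ 12/3.
So k = 12 is the smallest counterexample.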